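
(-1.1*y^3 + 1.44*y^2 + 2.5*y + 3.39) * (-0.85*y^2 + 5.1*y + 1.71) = 0.935*y^5 - 6.834*y^4 + 3.338*y^3 + 12.3309*y^2 + 21.564*y + 5.7969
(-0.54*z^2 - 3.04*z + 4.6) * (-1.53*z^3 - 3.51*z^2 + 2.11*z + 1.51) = 0.8262*z^5 + 6.5466*z^4 + 2.493*z^3 - 23.3758*z^2 + 5.1156*z + 6.946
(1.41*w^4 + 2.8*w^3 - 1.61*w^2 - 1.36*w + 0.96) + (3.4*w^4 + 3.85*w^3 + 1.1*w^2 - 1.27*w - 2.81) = 4.81*w^4 + 6.65*w^3 - 0.51*w^2 - 2.63*w - 1.85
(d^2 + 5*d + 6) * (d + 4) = d^3 + 9*d^2 + 26*d + 24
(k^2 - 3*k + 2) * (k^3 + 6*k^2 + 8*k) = k^5 + 3*k^4 - 8*k^3 - 12*k^2 + 16*k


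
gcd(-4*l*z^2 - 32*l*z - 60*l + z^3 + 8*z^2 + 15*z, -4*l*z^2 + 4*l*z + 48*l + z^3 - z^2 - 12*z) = -4*l*z - 12*l + z^2 + 3*z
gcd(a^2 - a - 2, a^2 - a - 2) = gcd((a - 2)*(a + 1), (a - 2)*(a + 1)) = a^2 - a - 2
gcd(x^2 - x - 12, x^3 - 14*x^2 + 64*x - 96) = x - 4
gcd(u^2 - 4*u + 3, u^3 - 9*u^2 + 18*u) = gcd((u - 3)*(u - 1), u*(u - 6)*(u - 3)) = u - 3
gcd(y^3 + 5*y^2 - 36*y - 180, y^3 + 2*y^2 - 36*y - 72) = y^2 - 36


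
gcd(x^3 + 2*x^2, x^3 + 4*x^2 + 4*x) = x^2 + 2*x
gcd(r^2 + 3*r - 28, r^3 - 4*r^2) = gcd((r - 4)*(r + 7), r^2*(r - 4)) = r - 4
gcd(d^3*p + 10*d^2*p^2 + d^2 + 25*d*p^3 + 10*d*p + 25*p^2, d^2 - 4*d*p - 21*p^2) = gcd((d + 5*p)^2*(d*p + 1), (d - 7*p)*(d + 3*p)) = 1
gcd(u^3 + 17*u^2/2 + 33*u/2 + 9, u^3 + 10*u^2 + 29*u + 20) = u + 1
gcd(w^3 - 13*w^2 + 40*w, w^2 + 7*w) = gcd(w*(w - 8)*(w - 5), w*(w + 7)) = w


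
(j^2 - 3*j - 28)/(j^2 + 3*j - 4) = (j - 7)/(j - 1)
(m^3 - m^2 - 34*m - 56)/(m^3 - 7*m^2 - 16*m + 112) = (m + 2)/(m - 4)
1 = 1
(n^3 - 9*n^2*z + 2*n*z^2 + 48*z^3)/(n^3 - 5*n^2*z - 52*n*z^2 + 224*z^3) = (-n^2 + n*z + 6*z^2)/(-n^2 - 3*n*z + 28*z^2)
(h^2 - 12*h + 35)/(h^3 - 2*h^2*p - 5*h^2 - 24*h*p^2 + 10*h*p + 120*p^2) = (7 - h)/(-h^2 + 2*h*p + 24*p^2)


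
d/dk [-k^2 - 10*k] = -2*k - 10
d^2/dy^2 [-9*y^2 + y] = -18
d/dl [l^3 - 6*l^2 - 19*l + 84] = 3*l^2 - 12*l - 19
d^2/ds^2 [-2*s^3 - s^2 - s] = -12*s - 2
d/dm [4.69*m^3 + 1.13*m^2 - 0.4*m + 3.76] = 14.07*m^2 + 2.26*m - 0.4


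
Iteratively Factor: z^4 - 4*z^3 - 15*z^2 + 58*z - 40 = (z - 2)*(z^3 - 2*z^2 - 19*z + 20) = (z - 5)*(z - 2)*(z^2 + 3*z - 4) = (z - 5)*(z - 2)*(z - 1)*(z + 4)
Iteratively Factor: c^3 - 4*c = (c - 2)*(c^2 + 2*c) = c*(c - 2)*(c + 2)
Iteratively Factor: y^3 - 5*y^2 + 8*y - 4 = (y - 1)*(y^2 - 4*y + 4) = (y - 2)*(y - 1)*(y - 2)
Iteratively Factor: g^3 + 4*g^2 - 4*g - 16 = (g - 2)*(g^2 + 6*g + 8) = (g - 2)*(g + 2)*(g + 4)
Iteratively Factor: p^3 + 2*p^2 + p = (p + 1)*(p^2 + p) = p*(p + 1)*(p + 1)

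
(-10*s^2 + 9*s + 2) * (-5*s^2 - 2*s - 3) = 50*s^4 - 25*s^3 + 2*s^2 - 31*s - 6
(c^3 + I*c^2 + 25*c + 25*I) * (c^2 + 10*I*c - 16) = c^5 + 11*I*c^4 - c^3 + 259*I*c^2 - 650*c - 400*I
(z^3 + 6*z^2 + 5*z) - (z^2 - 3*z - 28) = z^3 + 5*z^2 + 8*z + 28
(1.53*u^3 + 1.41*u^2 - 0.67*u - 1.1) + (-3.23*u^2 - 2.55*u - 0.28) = 1.53*u^3 - 1.82*u^2 - 3.22*u - 1.38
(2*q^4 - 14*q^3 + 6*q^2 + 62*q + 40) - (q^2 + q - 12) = 2*q^4 - 14*q^3 + 5*q^2 + 61*q + 52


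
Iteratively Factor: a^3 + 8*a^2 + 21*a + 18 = (a + 3)*(a^2 + 5*a + 6) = (a + 3)^2*(a + 2)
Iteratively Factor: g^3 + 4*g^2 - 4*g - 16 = (g + 4)*(g^2 - 4) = (g - 2)*(g + 4)*(g + 2)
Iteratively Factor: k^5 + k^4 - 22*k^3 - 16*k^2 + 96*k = (k)*(k^4 + k^3 - 22*k^2 - 16*k + 96) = k*(k - 4)*(k^3 + 5*k^2 - 2*k - 24) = k*(k - 4)*(k + 3)*(k^2 + 2*k - 8) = k*(k - 4)*(k + 3)*(k + 4)*(k - 2)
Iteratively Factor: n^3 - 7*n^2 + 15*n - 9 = (n - 3)*(n^2 - 4*n + 3) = (n - 3)^2*(n - 1)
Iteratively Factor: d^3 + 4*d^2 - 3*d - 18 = (d - 2)*(d^2 + 6*d + 9) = (d - 2)*(d + 3)*(d + 3)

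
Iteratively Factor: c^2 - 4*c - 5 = (c + 1)*(c - 5)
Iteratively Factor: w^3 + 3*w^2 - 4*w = (w)*(w^2 + 3*w - 4) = w*(w + 4)*(w - 1)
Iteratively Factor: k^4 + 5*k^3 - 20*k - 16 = (k + 1)*(k^3 + 4*k^2 - 4*k - 16) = (k + 1)*(k + 4)*(k^2 - 4) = (k - 2)*(k + 1)*(k + 4)*(k + 2)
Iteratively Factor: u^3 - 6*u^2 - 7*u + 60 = (u - 4)*(u^2 - 2*u - 15) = (u - 4)*(u + 3)*(u - 5)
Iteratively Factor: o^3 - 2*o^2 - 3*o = (o + 1)*(o^2 - 3*o) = o*(o + 1)*(o - 3)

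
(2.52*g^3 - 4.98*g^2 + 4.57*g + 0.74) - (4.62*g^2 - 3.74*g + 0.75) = 2.52*g^3 - 9.6*g^2 + 8.31*g - 0.01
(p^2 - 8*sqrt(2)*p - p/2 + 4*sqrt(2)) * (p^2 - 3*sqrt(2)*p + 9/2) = p^4 - 11*sqrt(2)*p^3 - p^3/2 + 11*sqrt(2)*p^2/2 + 105*p^2/2 - 36*sqrt(2)*p - 105*p/4 + 18*sqrt(2)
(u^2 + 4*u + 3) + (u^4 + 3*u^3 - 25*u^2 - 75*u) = u^4 + 3*u^3 - 24*u^2 - 71*u + 3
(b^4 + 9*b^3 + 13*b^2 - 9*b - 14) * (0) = 0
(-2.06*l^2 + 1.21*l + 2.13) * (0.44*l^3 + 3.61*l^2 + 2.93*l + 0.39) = -0.9064*l^5 - 6.9042*l^4 - 0.7305*l^3 + 10.4312*l^2 + 6.7128*l + 0.8307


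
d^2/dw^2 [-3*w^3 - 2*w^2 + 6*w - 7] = -18*w - 4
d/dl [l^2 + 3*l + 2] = 2*l + 3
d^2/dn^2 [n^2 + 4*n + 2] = 2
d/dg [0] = 0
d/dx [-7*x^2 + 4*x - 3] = 4 - 14*x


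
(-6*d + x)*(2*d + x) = -12*d^2 - 4*d*x + x^2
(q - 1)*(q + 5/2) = q^2 + 3*q/2 - 5/2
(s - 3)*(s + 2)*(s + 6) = s^3 + 5*s^2 - 12*s - 36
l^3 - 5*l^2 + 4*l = l*(l - 4)*(l - 1)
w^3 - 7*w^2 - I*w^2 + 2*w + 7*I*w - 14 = (w - 7)*(w - 2*I)*(w + I)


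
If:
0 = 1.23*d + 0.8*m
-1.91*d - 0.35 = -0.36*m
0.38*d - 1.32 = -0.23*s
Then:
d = -0.14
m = 0.22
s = 5.97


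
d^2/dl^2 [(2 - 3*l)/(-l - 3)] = -22/(l + 3)^3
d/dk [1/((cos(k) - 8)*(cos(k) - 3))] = (2*cos(k) - 11)*sin(k)/((cos(k) - 8)^2*(cos(k) - 3)^2)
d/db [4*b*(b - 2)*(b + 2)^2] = 16*b^3 + 24*b^2 - 32*b - 32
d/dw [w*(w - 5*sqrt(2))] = 2*w - 5*sqrt(2)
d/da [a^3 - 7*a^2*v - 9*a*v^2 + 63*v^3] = 3*a^2 - 14*a*v - 9*v^2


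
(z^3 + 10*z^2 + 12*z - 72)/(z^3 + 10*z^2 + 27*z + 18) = (z^2 + 4*z - 12)/(z^2 + 4*z + 3)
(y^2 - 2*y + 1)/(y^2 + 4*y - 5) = (y - 1)/(y + 5)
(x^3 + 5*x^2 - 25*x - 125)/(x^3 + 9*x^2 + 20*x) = (x^2 - 25)/(x*(x + 4))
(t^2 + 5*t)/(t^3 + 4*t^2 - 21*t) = (t + 5)/(t^2 + 4*t - 21)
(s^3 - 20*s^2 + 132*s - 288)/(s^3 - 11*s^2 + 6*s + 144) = (s - 6)/(s + 3)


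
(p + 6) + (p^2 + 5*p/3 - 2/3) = p^2 + 8*p/3 + 16/3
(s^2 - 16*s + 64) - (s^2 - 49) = 113 - 16*s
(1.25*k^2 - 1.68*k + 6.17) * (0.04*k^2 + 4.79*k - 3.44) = 0.05*k^4 + 5.9203*k^3 - 12.1004*k^2 + 35.3335*k - 21.2248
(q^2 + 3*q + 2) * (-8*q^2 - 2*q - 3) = -8*q^4 - 26*q^3 - 25*q^2 - 13*q - 6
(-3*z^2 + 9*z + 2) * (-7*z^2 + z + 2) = 21*z^4 - 66*z^3 - 11*z^2 + 20*z + 4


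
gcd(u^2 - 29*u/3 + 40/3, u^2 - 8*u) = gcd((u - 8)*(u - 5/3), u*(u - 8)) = u - 8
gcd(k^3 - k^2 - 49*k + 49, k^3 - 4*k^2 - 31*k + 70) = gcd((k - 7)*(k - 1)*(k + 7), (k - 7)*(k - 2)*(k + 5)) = k - 7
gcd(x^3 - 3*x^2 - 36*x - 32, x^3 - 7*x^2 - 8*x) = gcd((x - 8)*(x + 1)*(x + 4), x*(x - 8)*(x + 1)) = x^2 - 7*x - 8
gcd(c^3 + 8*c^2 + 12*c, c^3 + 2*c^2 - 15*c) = c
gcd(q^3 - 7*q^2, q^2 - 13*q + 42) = q - 7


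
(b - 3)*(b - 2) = b^2 - 5*b + 6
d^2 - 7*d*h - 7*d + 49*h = (d - 7)*(d - 7*h)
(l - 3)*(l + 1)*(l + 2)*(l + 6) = l^4 + 6*l^3 - 7*l^2 - 48*l - 36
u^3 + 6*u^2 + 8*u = u*(u + 2)*(u + 4)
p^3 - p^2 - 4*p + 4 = (p - 2)*(p - 1)*(p + 2)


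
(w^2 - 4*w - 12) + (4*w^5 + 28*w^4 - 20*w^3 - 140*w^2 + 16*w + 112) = 4*w^5 + 28*w^4 - 20*w^3 - 139*w^2 + 12*w + 100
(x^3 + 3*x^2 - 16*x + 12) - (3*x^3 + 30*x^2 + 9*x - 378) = -2*x^3 - 27*x^2 - 25*x + 390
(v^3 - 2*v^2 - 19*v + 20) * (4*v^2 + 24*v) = 4*v^5 + 16*v^4 - 124*v^3 - 376*v^2 + 480*v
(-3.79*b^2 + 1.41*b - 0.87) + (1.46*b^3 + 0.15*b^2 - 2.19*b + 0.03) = 1.46*b^3 - 3.64*b^2 - 0.78*b - 0.84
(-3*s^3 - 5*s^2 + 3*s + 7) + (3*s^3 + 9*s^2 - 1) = 4*s^2 + 3*s + 6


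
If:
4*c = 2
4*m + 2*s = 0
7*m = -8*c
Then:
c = 1/2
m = -4/7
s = 8/7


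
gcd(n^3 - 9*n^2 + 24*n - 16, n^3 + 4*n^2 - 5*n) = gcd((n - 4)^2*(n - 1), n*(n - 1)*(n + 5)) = n - 1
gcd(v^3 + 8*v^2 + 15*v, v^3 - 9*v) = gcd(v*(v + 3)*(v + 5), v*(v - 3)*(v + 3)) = v^2 + 3*v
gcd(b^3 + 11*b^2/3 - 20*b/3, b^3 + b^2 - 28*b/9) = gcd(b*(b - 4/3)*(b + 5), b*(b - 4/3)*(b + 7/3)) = b^2 - 4*b/3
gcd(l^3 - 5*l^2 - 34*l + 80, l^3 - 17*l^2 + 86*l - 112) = l^2 - 10*l + 16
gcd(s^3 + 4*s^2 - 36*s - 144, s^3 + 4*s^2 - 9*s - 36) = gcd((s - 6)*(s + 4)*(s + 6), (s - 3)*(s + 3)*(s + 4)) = s + 4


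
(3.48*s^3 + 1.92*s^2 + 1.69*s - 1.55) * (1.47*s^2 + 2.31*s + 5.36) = 5.1156*s^5 + 10.8612*s^4 + 25.5723*s^3 + 11.9166*s^2 + 5.4779*s - 8.308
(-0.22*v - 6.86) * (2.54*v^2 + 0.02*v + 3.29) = -0.5588*v^3 - 17.4288*v^2 - 0.861*v - 22.5694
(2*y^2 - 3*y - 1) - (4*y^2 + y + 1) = -2*y^2 - 4*y - 2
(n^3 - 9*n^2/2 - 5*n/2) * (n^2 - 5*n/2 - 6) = n^5 - 7*n^4 + 11*n^3/4 + 133*n^2/4 + 15*n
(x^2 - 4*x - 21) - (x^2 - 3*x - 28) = 7 - x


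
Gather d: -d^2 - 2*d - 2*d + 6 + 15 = -d^2 - 4*d + 21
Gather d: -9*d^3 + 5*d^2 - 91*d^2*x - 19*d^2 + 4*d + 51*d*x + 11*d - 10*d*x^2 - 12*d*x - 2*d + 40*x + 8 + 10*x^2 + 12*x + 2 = -9*d^3 + d^2*(-91*x - 14) + d*(-10*x^2 + 39*x + 13) + 10*x^2 + 52*x + 10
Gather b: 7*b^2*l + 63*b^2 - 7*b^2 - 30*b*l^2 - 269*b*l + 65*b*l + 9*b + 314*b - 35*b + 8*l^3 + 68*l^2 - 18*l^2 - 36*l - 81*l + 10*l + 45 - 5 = b^2*(7*l + 56) + b*(-30*l^2 - 204*l + 288) + 8*l^3 + 50*l^2 - 107*l + 40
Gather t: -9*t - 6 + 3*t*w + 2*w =t*(3*w - 9) + 2*w - 6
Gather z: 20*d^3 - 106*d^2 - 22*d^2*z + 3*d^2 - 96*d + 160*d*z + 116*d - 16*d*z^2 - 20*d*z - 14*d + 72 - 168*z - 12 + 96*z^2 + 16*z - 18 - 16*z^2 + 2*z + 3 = 20*d^3 - 103*d^2 + 6*d + z^2*(80 - 16*d) + z*(-22*d^2 + 140*d - 150) + 45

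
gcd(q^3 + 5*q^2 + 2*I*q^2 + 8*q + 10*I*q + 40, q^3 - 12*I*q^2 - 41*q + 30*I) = 1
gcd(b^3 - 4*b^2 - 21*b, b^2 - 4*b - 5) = 1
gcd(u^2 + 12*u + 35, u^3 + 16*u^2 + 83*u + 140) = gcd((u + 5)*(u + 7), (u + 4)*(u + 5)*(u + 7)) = u^2 + 12*u + 35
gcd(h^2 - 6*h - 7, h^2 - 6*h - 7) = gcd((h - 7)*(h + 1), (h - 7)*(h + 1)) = h^2 - 6*h - 7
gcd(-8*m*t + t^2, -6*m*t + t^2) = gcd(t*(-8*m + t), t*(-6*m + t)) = t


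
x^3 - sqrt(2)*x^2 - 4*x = x*(x - 2*sqrt(2))*(x + sqrt(2))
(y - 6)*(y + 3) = y^2 - 3*y - 18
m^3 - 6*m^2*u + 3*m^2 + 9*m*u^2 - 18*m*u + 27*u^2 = (m + 3)*(m - 3*u)^2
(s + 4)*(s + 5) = s^2 + 9*s + 20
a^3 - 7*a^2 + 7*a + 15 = (a - 5)*(a - 3)*(a + 1)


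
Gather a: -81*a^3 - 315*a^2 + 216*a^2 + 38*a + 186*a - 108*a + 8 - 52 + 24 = -81*a^3 - 99*a^2 + 116*a - 20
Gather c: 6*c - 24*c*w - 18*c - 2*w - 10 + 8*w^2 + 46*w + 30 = c*(-24*w - 12) + 8*w^2 + 44*w + 20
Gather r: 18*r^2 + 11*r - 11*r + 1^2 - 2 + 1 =18*r^2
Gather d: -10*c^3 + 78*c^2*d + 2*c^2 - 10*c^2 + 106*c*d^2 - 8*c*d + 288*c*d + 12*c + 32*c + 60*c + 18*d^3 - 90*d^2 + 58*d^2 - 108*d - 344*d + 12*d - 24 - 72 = -10*c^3 - 8*c^2 + 104*c + 18*d^3 + d^2*(106*c - 32) + d*(78*c^2 + 280*c - 440) - 96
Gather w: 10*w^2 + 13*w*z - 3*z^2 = 10*w^2 + 13*w*z - 3*z^2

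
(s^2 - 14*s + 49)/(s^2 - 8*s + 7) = (s - 7)/(s - 1)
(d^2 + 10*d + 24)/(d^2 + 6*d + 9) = (d^2 + 10*d + 24)/(d^2 + 6*d + 9)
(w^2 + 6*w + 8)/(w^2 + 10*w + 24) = (w + 2)/(w + 6)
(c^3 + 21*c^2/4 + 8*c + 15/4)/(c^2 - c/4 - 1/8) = 2*(4*c^3 + 21*c^2 + 32*c + 15)/(8*c^2 - 2*c - 1)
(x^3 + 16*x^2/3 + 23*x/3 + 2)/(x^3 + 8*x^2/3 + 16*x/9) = 3*(3*x^3 + 16*x^2 + 23*x + 6)/(x*(9*x^2 + 24*x + 16))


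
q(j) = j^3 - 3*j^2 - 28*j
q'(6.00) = 44.00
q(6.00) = -60.00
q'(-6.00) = 116.00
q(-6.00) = -156.00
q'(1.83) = -28.93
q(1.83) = -55.16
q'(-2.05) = -3.09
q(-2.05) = 36.18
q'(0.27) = -29.40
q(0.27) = -7.76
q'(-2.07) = -2.73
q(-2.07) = 36.24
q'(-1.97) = -4.54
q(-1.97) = 35.87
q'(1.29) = -30.75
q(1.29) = -38.97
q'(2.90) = -20.17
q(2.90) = -82.04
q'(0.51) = -30.28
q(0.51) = -14.93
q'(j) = 3*j^2 - 6*j - 28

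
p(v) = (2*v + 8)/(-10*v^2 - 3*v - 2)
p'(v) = (2*v + 8)*(20*v + 3)/(-10*v^2 - 3*v - 2)^2 + 2/(-10*v^2 - 3*v - 2) = 20*(v^2 + 8*v + 1)/(100*v^4 + 60*v^3 + 49*v^2 + 12*v + 4)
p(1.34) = -0.45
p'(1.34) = 0.47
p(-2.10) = -0.10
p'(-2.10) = -0.14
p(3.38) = -0.12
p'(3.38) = 0.05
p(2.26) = -0.21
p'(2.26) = 0.14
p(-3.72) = -0.00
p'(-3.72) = -0.02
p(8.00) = -0.04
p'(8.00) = 0.01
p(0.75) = -0.96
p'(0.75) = 1.55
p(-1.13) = -0.50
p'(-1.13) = -1.04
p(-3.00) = -0.02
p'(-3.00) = -0.04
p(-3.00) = -0.02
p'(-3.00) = -0.04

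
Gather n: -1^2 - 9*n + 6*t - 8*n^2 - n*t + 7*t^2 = -8*n^2 + n*(-t - 9) + 7*t^2 + 6*t - 1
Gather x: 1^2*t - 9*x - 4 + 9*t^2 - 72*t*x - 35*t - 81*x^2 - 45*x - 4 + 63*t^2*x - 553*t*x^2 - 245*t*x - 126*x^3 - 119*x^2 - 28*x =9*t^2 - 34*t - 126*x^3 + x^2*(-553*t - 200) + x*(63*t^2 - 317*t - 82) - 8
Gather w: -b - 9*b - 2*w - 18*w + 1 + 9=-10*b - 20*w + 10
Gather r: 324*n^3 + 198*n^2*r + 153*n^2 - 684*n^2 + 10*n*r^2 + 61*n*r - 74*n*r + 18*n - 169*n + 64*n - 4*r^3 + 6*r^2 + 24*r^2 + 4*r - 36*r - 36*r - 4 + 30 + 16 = 324*n^3 - 531*n^2 - 87*n - 4*r^3 + r^2*(10*n + 30) + r*(198*n^2 - 13*n - 68) + 42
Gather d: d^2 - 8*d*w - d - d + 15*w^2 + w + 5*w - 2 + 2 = d^2 + d*(-8*w - 2) + 15*w^2 + 6*w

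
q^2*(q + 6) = q^3 + 6*q^2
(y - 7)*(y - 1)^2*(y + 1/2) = y^4 - 17*y^3/2 + 21*y^2/2 + y/2 - 7/2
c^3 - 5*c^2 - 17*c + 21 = (c - 7)*(c - 1)*(c + 3)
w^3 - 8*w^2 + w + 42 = (w - 7)*(w - 3)*(w + 2)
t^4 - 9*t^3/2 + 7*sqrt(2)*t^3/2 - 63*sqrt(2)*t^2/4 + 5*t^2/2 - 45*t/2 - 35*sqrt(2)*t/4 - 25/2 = (t - 5)*(t + 1/2)*(t + sqrt(2))*(t + 5*sqrt(2)/2)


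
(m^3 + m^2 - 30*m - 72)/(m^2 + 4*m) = m - 3 - 18/m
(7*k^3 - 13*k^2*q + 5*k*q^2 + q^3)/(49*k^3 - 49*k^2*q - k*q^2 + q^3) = (-k + q)/(-7*k + q)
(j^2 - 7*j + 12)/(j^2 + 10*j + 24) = (j^2 - 7*j + 12)/(j^2 + 10*j + 24)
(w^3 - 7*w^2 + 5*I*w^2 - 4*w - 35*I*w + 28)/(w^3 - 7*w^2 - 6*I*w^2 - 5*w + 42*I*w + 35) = (w^2 + 5*I*w - 4)/(w^2 - 6*I*w - 5)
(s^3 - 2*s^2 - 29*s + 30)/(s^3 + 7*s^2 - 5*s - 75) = (s^2 - 7*s + 6)/(s^2 + 2*s - 15)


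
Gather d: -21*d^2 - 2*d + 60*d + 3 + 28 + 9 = -21*d^2 + 58*d + 40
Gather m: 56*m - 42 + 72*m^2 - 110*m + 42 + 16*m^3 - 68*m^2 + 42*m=16*m^3 + 4*m^2 - 12*m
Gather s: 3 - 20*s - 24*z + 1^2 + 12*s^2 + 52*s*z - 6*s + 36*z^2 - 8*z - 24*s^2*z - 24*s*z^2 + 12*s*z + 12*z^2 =s^2*(12 - 24*z) + s*(-24*z^2 + 64*z - 26) + 48*z^2 - 32*z + 4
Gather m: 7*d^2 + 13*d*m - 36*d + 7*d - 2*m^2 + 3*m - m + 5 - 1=7*d^2 - 29*d - 2*m^2 + m*(13*d + 2) + 4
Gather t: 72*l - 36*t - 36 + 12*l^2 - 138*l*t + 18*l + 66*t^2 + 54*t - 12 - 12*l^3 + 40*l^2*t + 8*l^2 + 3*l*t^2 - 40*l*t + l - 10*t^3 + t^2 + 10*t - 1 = -12*l^3 + 20*l^2 + 91*l - 10*t^3 + t^2*(3*l + 67) + t*(40*l^2 - 178*l + 28) - 49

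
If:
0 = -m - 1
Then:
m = -1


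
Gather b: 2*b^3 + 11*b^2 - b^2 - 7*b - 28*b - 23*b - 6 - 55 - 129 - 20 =2*b^3 + 10*b^2 - 58*b - 210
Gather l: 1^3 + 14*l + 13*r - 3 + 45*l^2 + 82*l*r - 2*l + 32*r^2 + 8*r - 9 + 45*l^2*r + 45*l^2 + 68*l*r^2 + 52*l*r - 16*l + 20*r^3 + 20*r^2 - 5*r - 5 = l^2*(45*r + 90) + l*(68*r^2 + 134*r - 4) + 20*r^3 + 52*r^2 + 16*r - 16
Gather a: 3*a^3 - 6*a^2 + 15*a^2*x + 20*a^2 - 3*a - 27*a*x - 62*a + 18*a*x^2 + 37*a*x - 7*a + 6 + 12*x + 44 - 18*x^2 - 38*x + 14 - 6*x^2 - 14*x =3*a^3 + a^2*(15*x + 14) + a*(18*x^2 + 10*x - 72) - 24*x^2 - 40*x + 64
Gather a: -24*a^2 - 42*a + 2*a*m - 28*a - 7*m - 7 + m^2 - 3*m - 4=-24*a^2 + a*(2*m - 70) + m^2 - 10*m - 11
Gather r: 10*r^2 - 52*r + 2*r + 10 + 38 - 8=10*r^2 - 50*r + 40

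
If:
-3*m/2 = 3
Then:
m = -2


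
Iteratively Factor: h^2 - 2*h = (h - 2)*(h)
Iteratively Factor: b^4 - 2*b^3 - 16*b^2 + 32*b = (b)*(b^3 - 2*b^2 - 16*b + 32) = b*(b + 4)*(b^2 - 6*b + 8) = b*(b - 2)*(b + 4)*(b - 4)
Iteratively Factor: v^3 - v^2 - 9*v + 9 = (v - 1)*(v^2 - 9) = (v - 3)*(v - 1)*(v + 3)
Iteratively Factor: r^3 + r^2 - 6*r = (r)*(r^2 + r - 6) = r*(r + 3)*(r - 2)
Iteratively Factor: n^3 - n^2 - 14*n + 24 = (n + 4)*(n^2 - 5*n + 6) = (n - 2)*(n + 4)*(n - 3)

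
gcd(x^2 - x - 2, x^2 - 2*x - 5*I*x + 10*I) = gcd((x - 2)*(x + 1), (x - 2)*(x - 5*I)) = x - 2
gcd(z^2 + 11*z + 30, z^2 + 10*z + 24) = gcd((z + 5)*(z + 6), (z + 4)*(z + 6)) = z + 6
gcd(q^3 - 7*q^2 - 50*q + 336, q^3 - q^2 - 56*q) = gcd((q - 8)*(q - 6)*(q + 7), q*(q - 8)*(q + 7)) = q^2 - q - 56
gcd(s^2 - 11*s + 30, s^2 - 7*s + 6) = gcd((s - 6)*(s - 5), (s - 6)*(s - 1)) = s - 6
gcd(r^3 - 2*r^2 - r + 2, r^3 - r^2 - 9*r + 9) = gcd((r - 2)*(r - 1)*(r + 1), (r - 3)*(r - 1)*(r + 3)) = r - 1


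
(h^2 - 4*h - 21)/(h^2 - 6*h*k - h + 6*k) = (h^2 - 4*h - 21)/(h^2 - 6*h*k - h + 6*k)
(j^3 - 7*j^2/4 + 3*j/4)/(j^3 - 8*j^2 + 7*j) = (j - 3/4)/(j - 7)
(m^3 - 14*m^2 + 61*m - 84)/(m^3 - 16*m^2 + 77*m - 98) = (m^2 - 7*m + 12)/(m^2 - 9*m + 14)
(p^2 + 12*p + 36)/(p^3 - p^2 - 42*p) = (p + 6)/(p*(p - 7))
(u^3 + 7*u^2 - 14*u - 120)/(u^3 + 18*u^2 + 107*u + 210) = (u - 4)/(u + 7)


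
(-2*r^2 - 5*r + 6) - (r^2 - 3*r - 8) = -3*r^2 - 2*r + 14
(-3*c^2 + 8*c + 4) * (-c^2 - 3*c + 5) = 3*c^4 + c^3 - 43*c^2 + 28*c + 20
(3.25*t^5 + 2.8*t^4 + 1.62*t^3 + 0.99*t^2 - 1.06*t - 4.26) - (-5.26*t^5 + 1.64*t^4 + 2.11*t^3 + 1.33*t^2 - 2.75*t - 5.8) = 8.51*t^5 + 1.16*t^4 - 0.49*t^3 - 0.34*t^2 + 1.69*t + 1.54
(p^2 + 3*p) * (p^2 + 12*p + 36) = p^4 + 15*p^3 + 72*p^2 + 108*p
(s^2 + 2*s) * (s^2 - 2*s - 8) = s^4 - 12*s^2 - 16*s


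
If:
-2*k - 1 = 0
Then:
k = -1/2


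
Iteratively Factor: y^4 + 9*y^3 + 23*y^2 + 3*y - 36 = (y + 3)*(y^3 + 6*y^2 + 5*y - 12) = (y + 3)^2*(y^2 + 3*y - 4) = (y - 1)*(y + 3)^2*(y + 4)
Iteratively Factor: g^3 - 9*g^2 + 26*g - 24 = (g - 3)*(g^2 - 6*g + 8) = (g - 4)*(g - 3)*(g - 2)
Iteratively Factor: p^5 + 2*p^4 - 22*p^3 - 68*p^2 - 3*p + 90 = (p - 5)*(p^4 + 7*p^3 + 13*p^2 - 3*p - 18) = (p - 5)*(p - 1)*(p^3 + 8*p^2 + 21*p + 18) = (p - 5)*(p - 1)*(p + 3)*(p^2 + 5*p + 6) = (p - 5)*(p - 1)*(p + 2)*(p + 3)*(p + 3)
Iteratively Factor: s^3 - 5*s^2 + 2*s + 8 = (s - 4)*(s^2 - s - 2) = (s - 4)*(s - 2)*(s + 1)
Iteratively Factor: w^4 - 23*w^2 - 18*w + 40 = (w - 5)*(w^3 + 5*w^2 + 2*w - 8) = (w - 5)*(w + 4)*(w^2 + w - 2) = (w - 5)*(w - 1)*(w + 4)*(w + 2)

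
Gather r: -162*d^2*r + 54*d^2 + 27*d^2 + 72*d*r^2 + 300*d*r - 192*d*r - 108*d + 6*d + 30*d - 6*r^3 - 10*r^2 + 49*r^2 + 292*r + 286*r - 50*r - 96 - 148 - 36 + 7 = 81*d^2 - 72*d - 6*r^3 + r^2*(72*d + 39) + r*(-162*d^2 + 108*d + 528) - 273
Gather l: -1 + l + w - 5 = l + w - 6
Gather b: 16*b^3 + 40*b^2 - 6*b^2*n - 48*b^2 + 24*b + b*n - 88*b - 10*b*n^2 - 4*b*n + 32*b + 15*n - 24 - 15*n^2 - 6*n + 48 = 16*b^3 + b^2*(-6*n - 8) + b*(-10*n^2 - 3*n - 32) - 15*n^2 + 9*n + 24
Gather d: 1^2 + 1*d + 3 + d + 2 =2*d + 6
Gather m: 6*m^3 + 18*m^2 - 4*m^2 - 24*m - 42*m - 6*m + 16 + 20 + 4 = 6*m^3 + 14*m^2 - 72*m + 40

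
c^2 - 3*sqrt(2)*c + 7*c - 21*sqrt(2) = (c + 7)*(c - 3*sqrt(2))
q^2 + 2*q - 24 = (q - 4)*(q + 6)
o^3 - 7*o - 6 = (o - 3)*(o + 1)*(o + 2)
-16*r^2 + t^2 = (-4*r + t)*(4*r + t)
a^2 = a^2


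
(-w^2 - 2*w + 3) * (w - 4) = -w^3 + 2*w^2 + 11*w - 12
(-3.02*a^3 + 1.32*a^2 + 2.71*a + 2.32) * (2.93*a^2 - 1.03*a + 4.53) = -8.8486*a^5 + 6.9782*a^4 - 7.0999*a^3 + 9.9859*a^2 + 9.8867*a + 10.5096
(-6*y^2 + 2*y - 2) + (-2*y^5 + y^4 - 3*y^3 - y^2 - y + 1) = -2*y^5 + y^4 - 3*y^3 - 7*y^2 + y - 1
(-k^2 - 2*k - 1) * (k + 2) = -k^3 - 4*k^2 - 5*k - 2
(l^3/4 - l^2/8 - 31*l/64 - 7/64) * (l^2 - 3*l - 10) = l^5/4 - 7*l^4/8 - 167*l^3/64 + 83*l^2/32 + 331*l/64 + 35/32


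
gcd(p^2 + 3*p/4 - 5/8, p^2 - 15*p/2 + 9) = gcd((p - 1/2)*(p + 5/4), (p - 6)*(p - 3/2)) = 1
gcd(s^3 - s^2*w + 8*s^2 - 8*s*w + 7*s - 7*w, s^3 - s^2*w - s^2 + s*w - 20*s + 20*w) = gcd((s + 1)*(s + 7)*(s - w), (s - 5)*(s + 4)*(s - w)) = s - w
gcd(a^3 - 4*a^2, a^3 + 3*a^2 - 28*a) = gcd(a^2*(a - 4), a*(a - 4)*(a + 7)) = a^2 - 4*a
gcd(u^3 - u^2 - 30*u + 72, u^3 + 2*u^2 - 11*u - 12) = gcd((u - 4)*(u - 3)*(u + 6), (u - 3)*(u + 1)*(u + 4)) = u - 3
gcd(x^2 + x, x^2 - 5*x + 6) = 1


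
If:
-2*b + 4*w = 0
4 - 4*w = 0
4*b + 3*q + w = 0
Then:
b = 2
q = -3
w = 1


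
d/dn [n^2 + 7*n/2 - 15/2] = 2*n + 7/2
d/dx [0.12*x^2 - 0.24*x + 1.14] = 0.24*x - 0.24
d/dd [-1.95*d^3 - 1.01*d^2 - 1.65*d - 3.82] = -5.85*d^2 - 2.02*d - 1.65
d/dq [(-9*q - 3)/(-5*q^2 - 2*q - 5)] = 3*(-15*q^2 - 10*q + 13)/(25*q^4 + 20*q^3 + 54*q^2 + 20*q + 25)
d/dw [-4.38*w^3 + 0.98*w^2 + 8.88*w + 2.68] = -13.14*w^2 + 1.96*w + 8.88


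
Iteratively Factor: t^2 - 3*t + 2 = (t - 2)*(t - 1)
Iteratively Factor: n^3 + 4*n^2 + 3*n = (n)*(n^2 + 4*n + 3) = n*(n + 1)*(n + 3)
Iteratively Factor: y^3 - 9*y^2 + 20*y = (y - 5)*(y^2 - 4*y) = y*(y - 5)*(y - 4)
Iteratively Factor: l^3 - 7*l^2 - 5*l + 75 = (l - 5)*(l^2 - 2*l - 15) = (l - 5)^2*(l + 3)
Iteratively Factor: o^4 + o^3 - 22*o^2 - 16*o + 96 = (o - 2)*(o^3 + 3*o^2 - 16*o - 48) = (o - 4)*(o - 2)*(o^2 + 7*o + 12) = (o - 4)*(o - 2)*(o + 4)*(o + 3)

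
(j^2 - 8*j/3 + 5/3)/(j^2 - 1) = (j - 5/3)/(j + 1)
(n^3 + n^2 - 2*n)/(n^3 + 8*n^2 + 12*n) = (n - 1)/(n + 6)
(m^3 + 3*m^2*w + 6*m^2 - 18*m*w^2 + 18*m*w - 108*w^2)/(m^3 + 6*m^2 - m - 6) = (m^2 + 3*m*w - 18*w^2)/(m^2 - 1)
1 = 1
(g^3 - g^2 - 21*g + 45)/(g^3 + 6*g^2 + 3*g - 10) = (g^2 - 6*g + 9)/(g^2 + g - 2)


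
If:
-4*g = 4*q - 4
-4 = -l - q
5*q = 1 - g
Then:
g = 1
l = 4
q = 0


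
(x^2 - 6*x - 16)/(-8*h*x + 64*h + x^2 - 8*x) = (x + 2)/(-8*h + x)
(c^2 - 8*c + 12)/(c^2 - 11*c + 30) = (c - 2)/(c - 5)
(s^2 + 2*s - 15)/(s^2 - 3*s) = (s + 5)/s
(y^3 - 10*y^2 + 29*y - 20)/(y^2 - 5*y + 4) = y - 5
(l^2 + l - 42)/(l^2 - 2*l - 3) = (-l^2 - l + 42)/(-l^2 + 2*l + 3)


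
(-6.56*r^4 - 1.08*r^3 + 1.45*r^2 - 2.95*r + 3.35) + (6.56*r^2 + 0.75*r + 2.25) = -6.56*r^4 - 1.08*r^3 + 8.01*r^2 - 2.2*r + 5.6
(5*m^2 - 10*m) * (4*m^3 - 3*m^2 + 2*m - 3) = 20*m^5 - 55*m^4 + 40*m^3 - 35*m^2 + 30*m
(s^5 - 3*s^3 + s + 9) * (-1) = -s^5 + 3*s^3 - s - 9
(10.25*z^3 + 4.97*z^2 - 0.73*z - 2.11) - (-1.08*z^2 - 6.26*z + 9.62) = 10.25*z^3 + 6.05*z^2 + 5.53*z - 11.73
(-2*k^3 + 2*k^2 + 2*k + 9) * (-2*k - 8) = 4*k^4 + 12*k^3 - 20*k^2 - 34*k - 72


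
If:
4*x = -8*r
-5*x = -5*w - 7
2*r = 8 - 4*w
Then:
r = -34/15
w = 47/15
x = 68/15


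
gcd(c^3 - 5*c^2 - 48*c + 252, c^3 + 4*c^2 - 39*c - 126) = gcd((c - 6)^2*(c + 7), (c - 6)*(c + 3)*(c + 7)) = c^2 + c - 42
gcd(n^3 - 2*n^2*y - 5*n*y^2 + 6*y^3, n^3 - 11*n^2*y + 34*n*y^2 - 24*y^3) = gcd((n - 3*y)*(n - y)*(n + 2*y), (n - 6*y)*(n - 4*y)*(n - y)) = -n + y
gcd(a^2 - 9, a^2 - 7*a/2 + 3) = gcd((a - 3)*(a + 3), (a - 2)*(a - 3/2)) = 1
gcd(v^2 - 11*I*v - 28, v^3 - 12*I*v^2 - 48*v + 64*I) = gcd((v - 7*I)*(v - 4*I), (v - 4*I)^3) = v - 4*I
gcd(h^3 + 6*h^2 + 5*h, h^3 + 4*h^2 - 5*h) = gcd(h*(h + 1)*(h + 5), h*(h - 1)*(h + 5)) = h^2 + 5*h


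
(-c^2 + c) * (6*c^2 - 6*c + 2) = -6*c^4 + 12*c^3 - 8*c^2 + 2*c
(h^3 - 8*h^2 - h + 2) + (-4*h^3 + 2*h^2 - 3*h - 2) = -3*h^3 - 6*h^2 - 4*h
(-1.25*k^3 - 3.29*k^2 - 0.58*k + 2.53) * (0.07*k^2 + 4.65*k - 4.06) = -0.0875*k^5 - 6.0428*k^4 - 10.2641*k^3 + 10.8375*k^2 + 14.1193*k - 10.2718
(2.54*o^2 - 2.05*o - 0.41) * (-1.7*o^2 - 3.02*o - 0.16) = -4.318*o^4 - 4.1858*o^3 + 6.4816*o^2 + 1.5662*o + 0.0656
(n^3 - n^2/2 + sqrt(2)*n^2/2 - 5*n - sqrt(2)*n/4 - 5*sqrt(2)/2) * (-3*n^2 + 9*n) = -3*n^5 - 3*sqrt(2)*n^4/2 + 21*n^4/2 + 21*sqrt(2)*n^3/4 + 21*n^3/2 - 45*n^2 + 21*sqrt(2)*n^2/4 - 45*sqrt(2)*n/2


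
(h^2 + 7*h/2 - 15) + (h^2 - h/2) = 2*h^2 + 3*h - 15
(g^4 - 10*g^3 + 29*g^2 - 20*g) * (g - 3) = g^5 - 13*g^4 + 59*g^3 - 107*g^2 + 60*g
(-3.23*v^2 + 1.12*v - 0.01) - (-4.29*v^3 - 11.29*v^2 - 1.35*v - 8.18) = 4.29*v^3 + 8.06*v^2 + 2.47*v + 8.17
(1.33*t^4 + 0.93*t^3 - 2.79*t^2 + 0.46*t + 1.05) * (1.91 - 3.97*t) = -5.2801*t^5 - 1.1518*t^4 + 12.8526*t^3 - 7.1551*t^2 - 3.2899*t + 2.0055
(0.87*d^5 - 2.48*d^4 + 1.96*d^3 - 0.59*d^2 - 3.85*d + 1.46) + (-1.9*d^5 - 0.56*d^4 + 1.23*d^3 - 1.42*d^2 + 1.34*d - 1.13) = -1.03*d^5 - 3.04*d^4 + 3.19*d^3 - 2.01*d^2 - 2.51*d + 0.33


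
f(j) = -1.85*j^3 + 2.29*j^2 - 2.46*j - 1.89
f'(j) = -5.55*j^2 + 4.58*j - 2.46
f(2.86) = -33.47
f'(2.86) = -34.76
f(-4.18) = 183.52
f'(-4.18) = -118.58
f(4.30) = -117.21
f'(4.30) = -85.39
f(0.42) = -2.66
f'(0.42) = -1.52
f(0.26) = -2.41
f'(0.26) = -1.64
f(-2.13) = 31.62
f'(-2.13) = -37.40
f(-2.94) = 72.15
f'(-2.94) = -63.90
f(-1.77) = 19.90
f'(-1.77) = -27.95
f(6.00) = -333.81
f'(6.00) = -174.78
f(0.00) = -1.89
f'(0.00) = -2.46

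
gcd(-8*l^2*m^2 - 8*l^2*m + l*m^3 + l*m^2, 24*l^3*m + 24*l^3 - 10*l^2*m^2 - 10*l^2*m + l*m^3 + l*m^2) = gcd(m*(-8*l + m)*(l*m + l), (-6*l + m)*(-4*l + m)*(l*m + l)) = l*m + l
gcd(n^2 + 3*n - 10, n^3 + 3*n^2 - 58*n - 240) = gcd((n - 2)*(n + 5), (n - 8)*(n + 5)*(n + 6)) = n + 5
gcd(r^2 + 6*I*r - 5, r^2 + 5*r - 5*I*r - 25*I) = 1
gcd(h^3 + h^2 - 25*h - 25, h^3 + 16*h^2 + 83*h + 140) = h + 5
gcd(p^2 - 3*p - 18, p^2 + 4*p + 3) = p + 3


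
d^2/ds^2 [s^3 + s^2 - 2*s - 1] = 6*s + 2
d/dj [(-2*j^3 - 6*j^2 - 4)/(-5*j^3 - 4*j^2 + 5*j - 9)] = 2*(-11*j^4 - 10*j^3 - 18*j^2 + 38*j + 10)/(25*j^6 + 40*j^5 - 34*j^4 + 50*j^3 + 97*j^2 - 90*j + 81)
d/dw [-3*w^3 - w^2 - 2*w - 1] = -9*w^2 - 2*w - 2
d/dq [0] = 0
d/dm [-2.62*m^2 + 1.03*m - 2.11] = 1.03 - 5.24*m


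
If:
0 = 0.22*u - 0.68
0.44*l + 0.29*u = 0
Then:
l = -2.04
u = 3.09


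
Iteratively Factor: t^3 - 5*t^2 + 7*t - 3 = (t - 1)*(t^2 - 4*t + 3) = (t - 1)^2*(t - 3)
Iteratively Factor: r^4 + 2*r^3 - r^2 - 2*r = (r + 2)*(r^3 - r) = (r + 1)*(r + 2)*(r^2 - r) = (r - 1)*(r + 1)*(r + 2)*(r)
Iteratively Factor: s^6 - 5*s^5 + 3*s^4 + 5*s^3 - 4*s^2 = (s - 1)*(s^5 - 4*s^4 - s^3 + 4*s^2) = (s - 4)*(s - 1)*(s^4 - s^2) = (s - 4)*(s - 1)*(s + 1)*(s^3 - s^2) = s*(s - 4)*(s - 1)*(s + 1)*(s^2 - s) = s^2*(s - 4)*(s - 1)*(s + 1)*(s - 1)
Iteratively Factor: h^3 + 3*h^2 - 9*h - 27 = (h + 3)*(h^2 - 9) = (h - 3)*(h + 3)*(h + 3)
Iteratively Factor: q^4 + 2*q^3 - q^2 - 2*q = (q)*(q^3 + 2*q^2 - q - 2) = q*(q + 1)*(q^2 + q - 2) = q*(q - 1)*(q + 1)*(q + 2)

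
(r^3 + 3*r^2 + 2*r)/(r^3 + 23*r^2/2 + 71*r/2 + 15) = 2*r*(r^2 + 3*r + 2)/(2*r^3 + 23*r^2 + 71*r + 30)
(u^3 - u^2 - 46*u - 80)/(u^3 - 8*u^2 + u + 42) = (u^2 - 3*u - 40)/(u^2 - 10*u + 21)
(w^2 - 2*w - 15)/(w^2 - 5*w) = (w + 3)/w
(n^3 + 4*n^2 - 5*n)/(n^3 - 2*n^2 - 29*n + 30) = n/(n - 6)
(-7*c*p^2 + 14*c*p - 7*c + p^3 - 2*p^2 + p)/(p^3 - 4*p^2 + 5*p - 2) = (-7*c + p)/(p - 2)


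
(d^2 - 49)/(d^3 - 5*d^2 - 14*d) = (d + 7)/(d*(d + 2))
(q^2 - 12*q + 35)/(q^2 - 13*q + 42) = (q - 5)/(q - 6)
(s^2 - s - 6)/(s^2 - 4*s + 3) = (s + 2)/(s - 1)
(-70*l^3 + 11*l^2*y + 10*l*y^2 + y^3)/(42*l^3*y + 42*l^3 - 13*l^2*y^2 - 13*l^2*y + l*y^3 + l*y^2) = (-70*l^3 + 11*l^2*y + 10*l*y^2 + y^3)/(l*(42*l^2*y + 42*l^2 - 13*l*y^2 - 13*l*y + y^3 + y^2))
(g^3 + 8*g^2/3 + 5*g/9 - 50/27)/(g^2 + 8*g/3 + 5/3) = (g^2 + g - 10/9)/(g + 1)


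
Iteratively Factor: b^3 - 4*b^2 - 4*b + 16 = (b - 2)*(b^2 - 2*b - 8) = (b - 2)*(b + 2)*(b - 4)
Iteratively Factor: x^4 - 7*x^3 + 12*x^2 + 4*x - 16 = (x - 2)*(x^3 - 5*x^2 + 2*x + 8) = (x - 4)*(x - 2)*(x^2 - x - 2) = (x - 4)*(x - 2)^2*(x + 1)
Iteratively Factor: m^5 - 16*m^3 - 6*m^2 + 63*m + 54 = (m + 3)*(m^4 - 3*m^3 - 7*m^2 + 15*m + 18) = (m - 3)*(m + 3)*(m^3 - 7*m - 6) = (m - 3)^2*(m + 3)*(m^2 + 3*m + 2) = (m - 3)^2*(m + 2)*(m + 3)*(m + 1)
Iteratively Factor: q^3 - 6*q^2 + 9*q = (q)*(q^2 - 6*q + 9) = q*(q - 3)*(q - 3)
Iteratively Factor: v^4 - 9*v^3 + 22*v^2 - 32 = (v - 2)*(v^3 - 7*v^2 + 8*v + 16) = (v - 2)*(v + 1)*(v^2 - 8*v + 16) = (v - 4)*(v - 2)*(v + 1)*(v - 4)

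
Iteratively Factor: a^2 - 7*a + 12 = (a - 4)*(a - 3)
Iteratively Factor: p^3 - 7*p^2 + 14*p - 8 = (p - 1)*(p^2 - 6*p + 8) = (p - 2)*(p - 1)*(p - 4)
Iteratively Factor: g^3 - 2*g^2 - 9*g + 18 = (g - 3)*(g^2 + g - 6) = (g - 3)*(g - 2)*(g + 3)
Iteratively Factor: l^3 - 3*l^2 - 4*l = (l - 4)*(l^2 + l) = (l - 4)*(l + 1)*(l)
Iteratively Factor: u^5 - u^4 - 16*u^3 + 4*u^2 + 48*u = (u + 3)*(u^4 - 4*u^3 - 4*u^2 + 16*u) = (u - 4)*(u + 3)*(u^3 - 4*u) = (u - 4)*(u + 2)*(u + 3)*(u^2 - 2*u) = (u - 4)*(u - 2)*(u + 2)*(u + 3)*(u)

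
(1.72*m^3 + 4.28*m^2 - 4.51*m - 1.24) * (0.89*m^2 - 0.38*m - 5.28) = 1.5308*m^5 + 3.1556*m^4 - 14.7219*m^3 - 21.9882*m^2 + 24.284*m + 6.5472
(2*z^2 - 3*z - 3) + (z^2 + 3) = 3*z^2 - 3*z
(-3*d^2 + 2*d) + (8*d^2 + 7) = 5*d^2 + 2*d + 7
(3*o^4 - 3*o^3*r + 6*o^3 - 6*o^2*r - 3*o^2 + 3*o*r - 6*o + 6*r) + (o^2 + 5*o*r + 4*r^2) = 3*o^4 - 3*o^3*r + 6*o^3 - 6*o^2*r - 2*o^2 + 8*o*r - 6*o + 4*r^2 + 6*r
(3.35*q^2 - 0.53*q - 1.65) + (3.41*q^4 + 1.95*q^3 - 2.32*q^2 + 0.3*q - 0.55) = 3.41*q^4 + 1.95*q^3 + 1.03*q^2 - 0.23*q - 2.2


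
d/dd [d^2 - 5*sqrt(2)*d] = 2*d - 5*sqrt(2)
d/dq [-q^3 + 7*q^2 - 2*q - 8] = -3*q^2 + 14*q - 2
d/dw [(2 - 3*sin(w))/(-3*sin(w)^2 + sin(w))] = (-9*cos(w) + 12/tan(w) - 2*cos(w)/sin(w)^2)/(3*sin(w) - 1)^2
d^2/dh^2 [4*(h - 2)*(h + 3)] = 8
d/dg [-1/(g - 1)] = (g - 1)^(-2)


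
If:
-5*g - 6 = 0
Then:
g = -6/5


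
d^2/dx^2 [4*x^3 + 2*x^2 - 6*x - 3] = 24*x + 4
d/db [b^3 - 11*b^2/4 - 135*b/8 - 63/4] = 3*b^2 - 11*b/2 - 135/8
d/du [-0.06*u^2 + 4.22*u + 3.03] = 4.22 - 0.12*u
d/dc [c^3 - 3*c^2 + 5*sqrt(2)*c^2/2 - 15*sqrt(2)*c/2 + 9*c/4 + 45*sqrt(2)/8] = 3*c^2 - 6*c + 5*sqrt(2)*c - 15*sqrt(2)/2 + 9/4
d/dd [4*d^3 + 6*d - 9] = 12*d^2 + 6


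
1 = 1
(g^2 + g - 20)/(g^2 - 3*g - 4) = (g + 5)/(g + 1)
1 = 1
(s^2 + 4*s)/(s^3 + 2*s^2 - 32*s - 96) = s/(s^2 - 2*s - 24)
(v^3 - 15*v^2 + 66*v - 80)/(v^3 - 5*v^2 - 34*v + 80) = (v - 5)/(v + 5)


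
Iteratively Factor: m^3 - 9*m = (m)*(m^2 - 9) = m*(m + 3)*(m - 3)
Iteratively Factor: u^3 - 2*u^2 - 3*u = (u)*(u^2 - 2*u - 3) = u*(u - 3)*(u + 1)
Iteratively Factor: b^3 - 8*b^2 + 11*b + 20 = (b - 4)*(b^2 - 4*b - 5) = (b - 4)*(b + 1)*(b - 5)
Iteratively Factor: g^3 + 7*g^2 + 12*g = (g)*(g^2 + 7*g + 12) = g*(g + 4)*(g + 3)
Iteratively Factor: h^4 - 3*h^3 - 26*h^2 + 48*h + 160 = (h + 4)*(h^3 - 7*h^2 + 2*h + 40) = (h - 5)*(h + 4)*(h^2 - 2*h - 8) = (h - 5)*(h - 4)*(h + 4)*(h + 2)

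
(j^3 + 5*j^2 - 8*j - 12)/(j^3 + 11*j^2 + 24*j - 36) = (j^2 - j - 2)/(j^2 + 5*j - 6)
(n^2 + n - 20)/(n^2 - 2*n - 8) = (n + 5)/(n + 2)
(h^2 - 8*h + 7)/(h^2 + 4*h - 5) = (h - 7)/(h + 5)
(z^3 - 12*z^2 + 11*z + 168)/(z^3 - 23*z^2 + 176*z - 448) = (z + 3)/(z - 8)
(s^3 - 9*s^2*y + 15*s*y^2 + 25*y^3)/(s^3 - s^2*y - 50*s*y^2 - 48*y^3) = (-s^2 + 10*s*y - 25*y^2)/(-s^2 + 2*s*y + 48*y^2)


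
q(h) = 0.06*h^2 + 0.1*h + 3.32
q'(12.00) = 1.54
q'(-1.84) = -0.12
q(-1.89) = 3.35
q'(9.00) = 1.18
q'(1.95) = 0.33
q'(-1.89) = -0.13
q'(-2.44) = -0.19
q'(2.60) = 0.41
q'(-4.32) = -0.42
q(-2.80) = 3.51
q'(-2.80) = -0.24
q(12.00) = 13.16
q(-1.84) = 3.34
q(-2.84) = 3.52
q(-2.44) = 3.43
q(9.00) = 9.08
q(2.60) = 3.99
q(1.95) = 3.74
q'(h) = 0.12*h + 0.1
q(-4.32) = 4.01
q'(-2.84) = -0.24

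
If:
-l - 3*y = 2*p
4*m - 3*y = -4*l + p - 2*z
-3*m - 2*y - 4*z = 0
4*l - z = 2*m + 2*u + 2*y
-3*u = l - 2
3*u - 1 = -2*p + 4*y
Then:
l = 145/647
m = -210/647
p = -149/647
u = 383/647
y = 51/647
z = 132/647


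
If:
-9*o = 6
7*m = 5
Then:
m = 5/7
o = -2/3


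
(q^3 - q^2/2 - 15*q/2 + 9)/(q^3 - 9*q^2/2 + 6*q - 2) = (2*q^2 + 3*q - 9)/(2*q^2 - 5*q + 2)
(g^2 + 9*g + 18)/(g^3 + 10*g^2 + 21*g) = (g + 6)/(g*(g + 7))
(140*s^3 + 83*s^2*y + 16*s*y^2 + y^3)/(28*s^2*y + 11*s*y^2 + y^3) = (5*s + y)/y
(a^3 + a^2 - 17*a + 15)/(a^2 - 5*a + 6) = (a^2 + 4*a - 5)/(a - 2)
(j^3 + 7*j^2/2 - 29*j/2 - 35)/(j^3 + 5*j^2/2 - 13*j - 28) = (j + 5)/(j + 4)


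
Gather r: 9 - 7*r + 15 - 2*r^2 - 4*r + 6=-2*r^2 - 11*r + 30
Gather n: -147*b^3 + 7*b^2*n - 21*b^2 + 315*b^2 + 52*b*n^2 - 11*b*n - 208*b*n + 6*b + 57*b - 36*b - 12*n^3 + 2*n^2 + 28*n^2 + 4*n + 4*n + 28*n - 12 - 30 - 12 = -147*b^3 + 294*b^2 + 27*b - 12*n^3 + n^2*(52*b + 30) + n*(7*b^2 - 219*b + 36) - 54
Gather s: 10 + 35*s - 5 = 35*s + 5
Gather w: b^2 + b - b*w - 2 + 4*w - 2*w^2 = b^2 + b - 2*w^2 + w*(4 - b) - 2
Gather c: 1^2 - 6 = -5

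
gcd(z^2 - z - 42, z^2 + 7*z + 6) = z + 6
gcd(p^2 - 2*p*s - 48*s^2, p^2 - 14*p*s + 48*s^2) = p - 8*s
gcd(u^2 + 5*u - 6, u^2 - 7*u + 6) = u - 1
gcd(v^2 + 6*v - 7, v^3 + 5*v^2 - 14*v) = v + 7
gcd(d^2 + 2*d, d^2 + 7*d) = d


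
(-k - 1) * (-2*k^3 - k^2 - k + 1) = 2*k^4 + 3*k^3 + 2*k^2 - 1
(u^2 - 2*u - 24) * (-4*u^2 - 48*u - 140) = -4*u^4 - 40*u^3 + 52*u^2 + 1432*u + 3360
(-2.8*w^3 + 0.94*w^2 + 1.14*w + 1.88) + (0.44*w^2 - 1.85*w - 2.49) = -2.8*w^3 + 1.38*w^2 - 0.71*w - 0.61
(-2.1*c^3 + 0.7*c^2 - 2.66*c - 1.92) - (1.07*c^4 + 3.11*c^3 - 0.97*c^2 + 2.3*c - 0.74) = -1.07*c^4 - 5.21*c^3 + 1.67*c^2 - 4.96*c - 1.18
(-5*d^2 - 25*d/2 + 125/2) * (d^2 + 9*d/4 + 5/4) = -5*d^4 - 95*d^3/4 + 225*d^2/8 + 125*d + 625/8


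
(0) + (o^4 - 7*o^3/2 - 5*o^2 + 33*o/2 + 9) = o^4 - 7*o^3/2 - 5*o^2 + 33*o/2 + 9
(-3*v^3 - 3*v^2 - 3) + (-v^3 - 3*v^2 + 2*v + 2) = -4*v^3 - 6*v^2 + 2*v - 1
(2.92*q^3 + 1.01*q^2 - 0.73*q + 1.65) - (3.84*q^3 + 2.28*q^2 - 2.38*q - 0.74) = -0.92*q^3 - 1.27*q^2 + 1.65*q + 2.39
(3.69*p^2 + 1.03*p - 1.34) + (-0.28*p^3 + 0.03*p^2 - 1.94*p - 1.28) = -0.28*p^3 + 3.72*p^2 - 0.91*p - 2.62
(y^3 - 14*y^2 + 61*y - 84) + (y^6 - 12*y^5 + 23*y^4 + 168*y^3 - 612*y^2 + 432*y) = y^6 - 12*y^5 + 23*y^4 + 169*y^3 - 626*y^2 + 493*y - 84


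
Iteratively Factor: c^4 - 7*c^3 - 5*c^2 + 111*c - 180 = (c - 3)*(c^3 - 4*c^2 - 17*c + 60) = (c - 3)^2*(c^2 - c - 20) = (c - 3)^2*(c + 4)*(c - 5)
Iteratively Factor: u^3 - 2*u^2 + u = (u - 1)*(u^2 - u) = u*(u - 1)*(u - 1)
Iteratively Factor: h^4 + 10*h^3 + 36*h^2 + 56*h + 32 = (h + 2)*(h^3 + 8*h^2 + 20*h + 16) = (h + 2)^2*(h^2 + 6*h + 8) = (h + 2)^3*(h + 4)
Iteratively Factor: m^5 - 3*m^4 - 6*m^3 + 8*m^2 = (m - 4)*(m^4 + m^3 - 2*m^2) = (m - 4)*(m - 1)*(m^3 + 2*m^2) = m*(m - 4)*(m - 1)*(m^2 + 2*m) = m*(m - 4)*(m - 1)*(m + 2)*(m)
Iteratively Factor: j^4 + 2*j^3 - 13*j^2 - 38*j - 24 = (j + 3)*(j^3 - j^2 - 10*j - 8) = (j - 4)*(j + 3)*(j^2 + 3*j + 2) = (j - 4)*(j + 2)*(j + 3)*(j + 1)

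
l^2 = l^2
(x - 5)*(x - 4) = x^2 - 9*x + 20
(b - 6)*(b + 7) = b^2 + b - 42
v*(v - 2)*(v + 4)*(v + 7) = v^4 + 9*v^3 + 6*v^2 - 56*v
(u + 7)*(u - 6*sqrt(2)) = u^2 - 6*sqrt(2)*u + 7*u - 42*sqrt(2)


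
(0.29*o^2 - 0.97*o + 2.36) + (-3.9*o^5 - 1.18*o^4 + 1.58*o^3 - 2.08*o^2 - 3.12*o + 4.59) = -3.9*o^5 - 1.18*o^4 + 1.58*o^3 - 1.79*o^2 - 4.09*o + 6.95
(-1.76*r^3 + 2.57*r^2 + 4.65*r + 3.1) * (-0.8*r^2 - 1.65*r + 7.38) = 1.408*r^5 + 0.848*r^4 - 20.9493*r^3 + 8.8141*r^2 + 29.202*r + 22.878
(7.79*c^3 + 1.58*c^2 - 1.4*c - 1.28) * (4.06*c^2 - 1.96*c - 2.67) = 31.6274*c^5 - 8.8536*c^4 - 29.5801*c^3 - 6.6714*c^2 + 6.2468*c + 3.4176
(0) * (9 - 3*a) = 0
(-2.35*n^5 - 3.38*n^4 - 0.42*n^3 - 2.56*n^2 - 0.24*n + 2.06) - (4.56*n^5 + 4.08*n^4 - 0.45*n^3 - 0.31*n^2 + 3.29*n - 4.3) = -6.91*n^5 - 7.46*n^4 + 0.03*n^3 - 2.25*n^2 - 3.53*n + 6.36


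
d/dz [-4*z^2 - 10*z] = -8*z - 10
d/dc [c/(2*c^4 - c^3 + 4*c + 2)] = (2*c^4 - c^3 - c*(8*c^3 - 3*c^2 + 4) + 4*c + 2)/(2*c^4 - c^3 + 4*c + 2)^2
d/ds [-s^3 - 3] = -3*s^2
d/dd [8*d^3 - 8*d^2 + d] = 24*d^2 - 16*d + 1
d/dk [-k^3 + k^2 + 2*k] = -3*k^2 + 2*k + 2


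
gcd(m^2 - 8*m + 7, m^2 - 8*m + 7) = m^2 - 8*m + 7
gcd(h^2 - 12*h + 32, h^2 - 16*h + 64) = h - 8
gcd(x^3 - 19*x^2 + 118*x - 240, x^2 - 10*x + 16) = x - 8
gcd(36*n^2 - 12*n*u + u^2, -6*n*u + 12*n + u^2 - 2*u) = -6*n + u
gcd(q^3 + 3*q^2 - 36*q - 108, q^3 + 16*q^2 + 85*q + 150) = q + 6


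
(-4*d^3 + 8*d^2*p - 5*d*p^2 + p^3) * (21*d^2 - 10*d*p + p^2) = -84*d^5 + 208*d^4*p - 189*d^3*p^2 + 79*d^2*p^3 - 15*d*p^4 + p^5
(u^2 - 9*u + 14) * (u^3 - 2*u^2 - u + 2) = u^5 - 11*u^4 + 31*u^3 - 17*u^2 - 32*u + 28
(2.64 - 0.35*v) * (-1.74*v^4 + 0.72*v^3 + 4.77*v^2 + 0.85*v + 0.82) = 0.609*v^5 - 4.8456*v^4 + 0.2313*v^3 + 12.2953*v^2 + 1.957*v + 2.1648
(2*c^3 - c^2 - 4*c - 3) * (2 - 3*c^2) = -6*c^5 + 3*c^4 + 16*c^3 + 7*c^2 - 8*c - 6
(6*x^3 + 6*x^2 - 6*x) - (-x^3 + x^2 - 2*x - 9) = 7*x^3 + 5*x^2 - 4*x + 9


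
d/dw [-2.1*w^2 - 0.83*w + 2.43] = -4.2*w - 0.83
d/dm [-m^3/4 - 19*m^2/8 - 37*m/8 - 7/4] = -3*m^2/4 - 19*m/4 - 37/8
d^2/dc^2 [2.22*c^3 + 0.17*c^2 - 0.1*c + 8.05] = 13.32*c + 0.34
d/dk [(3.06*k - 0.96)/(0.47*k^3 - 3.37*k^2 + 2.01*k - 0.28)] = (-2.8764*k^3 + 11.6658*k^2 - 6.4704*k + 1.0728)/(0.2209*k^6 - 3.1678*k^5 + 13.2463*k^4 - 13.8106*k^3 + 5.9273*k^2 - 1.1256*k + 0.0784)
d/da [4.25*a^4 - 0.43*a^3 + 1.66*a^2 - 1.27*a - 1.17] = 17.0*a^3 - 1.29*a^2 + 3.32*a - 1.27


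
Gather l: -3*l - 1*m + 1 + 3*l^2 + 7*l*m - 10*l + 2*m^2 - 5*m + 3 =3*l^2 + l*(7*m - 13) + 2*m^2 - 6*m + 4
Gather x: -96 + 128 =32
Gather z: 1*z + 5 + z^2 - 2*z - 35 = z^2 - z - 30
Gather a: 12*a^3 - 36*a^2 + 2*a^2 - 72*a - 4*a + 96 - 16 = 12*a^3 - 34*a^2 - 76*a + 80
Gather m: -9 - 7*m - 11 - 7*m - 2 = -14*m - 22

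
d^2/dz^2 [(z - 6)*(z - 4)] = 2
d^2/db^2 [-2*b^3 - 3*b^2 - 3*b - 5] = -12*b - 6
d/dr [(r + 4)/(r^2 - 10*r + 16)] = (r^2 - 10*r - 2*(r - 5)*(r + 4) + 16)/(r^2 - 10*r + 16)^2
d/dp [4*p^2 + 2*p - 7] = 8*p + 2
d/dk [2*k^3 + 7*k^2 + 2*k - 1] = 6*k^2 + 14*k + 2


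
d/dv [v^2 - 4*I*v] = 2*v - 4*I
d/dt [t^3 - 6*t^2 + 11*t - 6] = 3*t^2 - 12*t + 11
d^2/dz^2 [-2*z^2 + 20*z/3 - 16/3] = -4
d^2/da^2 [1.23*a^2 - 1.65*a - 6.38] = 2.46000000000000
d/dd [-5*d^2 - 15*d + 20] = -10*d - 15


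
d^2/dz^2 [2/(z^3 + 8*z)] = 4*(-3*z^2*(z^2 + 8) + (3*z^2 + 8)^2)/(z^3*(z^2 + 8)^3)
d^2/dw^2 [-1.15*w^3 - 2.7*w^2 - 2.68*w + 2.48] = -6.9*w - 5.4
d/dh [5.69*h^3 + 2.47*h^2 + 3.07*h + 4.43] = 17.07*h^2 + 4.94*h + 3.07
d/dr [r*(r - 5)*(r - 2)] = 3*r^2 - 14*r + 10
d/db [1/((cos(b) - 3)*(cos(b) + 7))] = 2*(cos(b) + 2)*sin(b)/((cos(b) - 3)^2*(cos(b) + 7)^2)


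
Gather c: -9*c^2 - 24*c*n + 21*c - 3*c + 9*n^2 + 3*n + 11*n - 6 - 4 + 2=-9*c^2 + c*(18 - 24*n) + 9*n^2 + 14*n - 8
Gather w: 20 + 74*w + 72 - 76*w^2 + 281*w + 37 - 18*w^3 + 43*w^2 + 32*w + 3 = -18*w^3 - 33*w^2 + 387*w + 132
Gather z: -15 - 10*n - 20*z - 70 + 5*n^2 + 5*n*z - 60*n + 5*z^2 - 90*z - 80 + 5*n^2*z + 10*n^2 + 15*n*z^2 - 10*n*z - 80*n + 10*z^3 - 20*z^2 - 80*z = 15*n^2 - 150*n + 10*z^3 + z^2*(15*n - 15) + z*(5*n^2 - 5*n - 190) - 165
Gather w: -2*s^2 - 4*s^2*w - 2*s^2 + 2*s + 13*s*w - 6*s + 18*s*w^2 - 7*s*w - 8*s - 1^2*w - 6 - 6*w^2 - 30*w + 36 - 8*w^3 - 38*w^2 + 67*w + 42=-4*s^2 - 12*s - 8*w^3 + w^2*(18*s - 44) + w*(-4*s^2 + 6*s + 36) + 72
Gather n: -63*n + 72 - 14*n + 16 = 88 - 77*n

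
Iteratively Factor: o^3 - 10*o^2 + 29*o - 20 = (o - 4)*(o^2 - 6*o + 5) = (o - 4)*(o - 1)*(o - 5)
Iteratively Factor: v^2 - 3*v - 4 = (v - 4)*(v + 1)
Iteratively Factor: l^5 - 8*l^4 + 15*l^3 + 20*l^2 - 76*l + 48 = (l - 4)*(l^4 - 4*l^3 - l^2 + 16*l - 12) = (l - 4)*(l - 3)*(l^3 - l^2 - 4*l + 4) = (l - 4)*(l - 3)*(l - 2)*(l^2 + l - 2) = (l - 4)*(l - 3)*(l - 2)*(l + 2)*(l - 1)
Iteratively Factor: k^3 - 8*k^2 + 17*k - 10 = (k - 5)*(k^2 - 3*k + 2) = (k - 5)*(k - 1)*(k - 2)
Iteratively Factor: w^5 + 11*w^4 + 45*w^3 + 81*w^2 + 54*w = (w + 3)*(w^4 + 8*w^3 + 21*w^2 + 18*w) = (w + 3)^2*(w^3 + 5*w^2 + 6*w) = (w + 2)*(w + 3)^2*(w^2 + 3*w) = (w + 2)*(w + 3)^3*(w)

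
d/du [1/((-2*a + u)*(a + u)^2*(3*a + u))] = ((a + u)*(2*a - u) - (a + u)*(3*a + u) + 2*(2*a - u)*(3*a + u))/((a + u)^3*(2*a - u)^2*(3*a + u)^2)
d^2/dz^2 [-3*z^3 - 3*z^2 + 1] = -18*z - 6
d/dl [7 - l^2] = -2*l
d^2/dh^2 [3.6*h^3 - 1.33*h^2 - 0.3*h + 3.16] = 21.6*h - 2.66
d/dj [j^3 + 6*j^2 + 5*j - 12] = 3*j^2 + 12*j + 5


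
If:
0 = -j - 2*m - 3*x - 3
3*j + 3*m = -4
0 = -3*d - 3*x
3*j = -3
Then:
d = 4/9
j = -1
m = -1/3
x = -4/9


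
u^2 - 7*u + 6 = (u - 6)*(u - 1)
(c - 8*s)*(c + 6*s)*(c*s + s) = c^3*s - 2*c^2*s^2 + c^2*s - 48*c*s^3 - 2*c*s^2 - 48*s^3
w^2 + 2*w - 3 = (w - 1)*(w + 3)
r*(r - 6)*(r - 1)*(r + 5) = r^4 - 2*r^3 - 29*r^2 + 30*r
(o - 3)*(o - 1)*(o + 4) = o^3 - 13*o + 12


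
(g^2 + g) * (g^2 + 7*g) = g^4 + 8*g^3 + 7*g^2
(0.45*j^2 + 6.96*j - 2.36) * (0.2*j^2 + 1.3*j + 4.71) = 0.09*j^4 + 1.977*j^3 + 10.6955*j^2 + 29.7136*j - 11.1156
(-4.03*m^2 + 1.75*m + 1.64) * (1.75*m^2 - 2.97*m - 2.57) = -7.0525*m^4 + 15.0316*m^3 + 8.0296*m^2 - 9.3683*m - 4.2148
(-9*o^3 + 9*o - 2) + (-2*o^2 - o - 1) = -9*o^3 - 2*o^2 + 8*o - 3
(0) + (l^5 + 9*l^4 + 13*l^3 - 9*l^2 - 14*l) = l^5 + 9*l^4 + 13*l^3 - 9*l^2 - 14*l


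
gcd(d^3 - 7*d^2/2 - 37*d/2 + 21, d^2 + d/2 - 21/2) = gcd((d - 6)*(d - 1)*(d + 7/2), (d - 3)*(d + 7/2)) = d + 7/2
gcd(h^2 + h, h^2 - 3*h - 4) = h + 1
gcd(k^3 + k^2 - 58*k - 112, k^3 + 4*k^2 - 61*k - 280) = k^2 - k - 56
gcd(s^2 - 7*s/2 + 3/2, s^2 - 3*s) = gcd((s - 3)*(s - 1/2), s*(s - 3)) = s - 3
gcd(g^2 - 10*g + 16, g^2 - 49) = 1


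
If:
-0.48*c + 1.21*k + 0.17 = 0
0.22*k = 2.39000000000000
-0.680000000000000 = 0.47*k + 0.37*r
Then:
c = 27.74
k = 10.86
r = -15.64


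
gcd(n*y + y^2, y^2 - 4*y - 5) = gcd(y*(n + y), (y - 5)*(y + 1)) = 1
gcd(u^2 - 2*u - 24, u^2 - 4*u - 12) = u - 6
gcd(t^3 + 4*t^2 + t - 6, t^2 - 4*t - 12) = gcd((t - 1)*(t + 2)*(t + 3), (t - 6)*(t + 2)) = t + 2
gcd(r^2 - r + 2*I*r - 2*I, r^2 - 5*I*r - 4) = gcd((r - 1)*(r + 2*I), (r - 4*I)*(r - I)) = 1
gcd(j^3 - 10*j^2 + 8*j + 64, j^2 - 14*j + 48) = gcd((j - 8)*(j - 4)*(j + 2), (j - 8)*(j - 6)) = j - 8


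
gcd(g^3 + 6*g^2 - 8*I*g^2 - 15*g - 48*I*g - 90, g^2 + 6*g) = g + 6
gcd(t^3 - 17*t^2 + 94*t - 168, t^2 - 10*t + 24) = t^2 - 10*t + 24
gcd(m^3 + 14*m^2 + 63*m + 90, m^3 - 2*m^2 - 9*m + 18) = m + 3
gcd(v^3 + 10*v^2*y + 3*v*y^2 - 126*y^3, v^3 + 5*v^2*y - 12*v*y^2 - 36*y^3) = -v^2 - 3*v*y + 18*y^2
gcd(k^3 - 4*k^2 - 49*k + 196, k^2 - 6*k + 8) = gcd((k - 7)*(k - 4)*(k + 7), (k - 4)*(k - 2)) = k - 4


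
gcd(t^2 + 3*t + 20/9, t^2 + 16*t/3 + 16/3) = t + 4/3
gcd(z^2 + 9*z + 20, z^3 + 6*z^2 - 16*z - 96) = z + 4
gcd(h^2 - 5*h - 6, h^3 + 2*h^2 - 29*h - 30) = h + 1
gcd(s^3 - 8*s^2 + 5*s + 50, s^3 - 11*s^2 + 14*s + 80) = s^2 - 3*s - 10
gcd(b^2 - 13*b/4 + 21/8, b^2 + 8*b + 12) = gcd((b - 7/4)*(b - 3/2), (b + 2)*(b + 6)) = 1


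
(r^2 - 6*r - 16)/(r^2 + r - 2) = (r - 8)/(r - 1)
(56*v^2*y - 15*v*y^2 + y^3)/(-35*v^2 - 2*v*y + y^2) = y*(-8*v + y)/(5*v + y)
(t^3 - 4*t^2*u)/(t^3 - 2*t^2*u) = (t - 4*u)/(t - 2*u)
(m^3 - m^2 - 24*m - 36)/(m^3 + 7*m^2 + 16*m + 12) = (m - 6)/(m + 2)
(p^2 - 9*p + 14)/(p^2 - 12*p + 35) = (p - 2)/(p - 5)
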